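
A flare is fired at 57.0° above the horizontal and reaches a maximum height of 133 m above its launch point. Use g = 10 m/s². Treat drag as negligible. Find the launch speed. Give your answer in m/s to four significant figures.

61.50 m/s

At the peak v_y = 0, so v_y0 = √(2gH) = √(2 × 10.0 × 133) = 51.58 m/s.
v_y0 = v₀ sin θ ⇒ v₀ = 51.58 / sin 57.0° = 61.50 m/s.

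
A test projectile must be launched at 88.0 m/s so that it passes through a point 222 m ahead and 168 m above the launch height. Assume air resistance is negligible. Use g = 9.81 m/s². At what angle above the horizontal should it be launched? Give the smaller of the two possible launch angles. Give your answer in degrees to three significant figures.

Trajectory: y = x tanθ − g x² (1 + tan²θ)/(2v₀²). With x = 222, y = 168, v₀ = 88.0, g = 9.81:
31.22 tan²θ − 222 tanθ + (199.2) = 0.
tanθ = [222 ± √(222² − 4 × 31.22 × (199.2))] / (2 × 31.22) = (222 ± 156.2) / 62.43, giving tanθ = 1.053 or 6.058.
θ = 46.49° or 80.63°; the smaller is 46.49°.

46.5°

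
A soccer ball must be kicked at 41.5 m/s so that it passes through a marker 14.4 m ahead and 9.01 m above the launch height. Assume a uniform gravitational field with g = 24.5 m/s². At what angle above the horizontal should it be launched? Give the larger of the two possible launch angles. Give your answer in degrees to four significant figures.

Trajectory: y = x tanθ − g x² (1 + tan²θ)/(2v₀²). With x = 14.4, y = 9.01, v₀ = 41.5, g = 24.5:
1.475 tan²θ − 14.4 tanθ + (10.48) = 0.
tanθ = [14.4 ± √(14.4² − 4 × 1.475 × (10.48))] / (2 × 1.475) = (14.4 ± 12.06) / 2.950, giving tanθ = 0.7924 or 8.971.
θ = 38.39° or 83.64°; the larger is 83.64°.

83.64°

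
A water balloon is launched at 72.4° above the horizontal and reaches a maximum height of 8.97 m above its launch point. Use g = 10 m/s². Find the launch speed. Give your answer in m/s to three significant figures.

14.1 m/s

At the peak v_y = 0, so v_y0 = √(2gH) = √(2 × 10.0 × 8.97) = 13.39 m/s.
v_y0 = v₀ sin θ ⇒ v₀ = 13.39 / sin 72.4° = 14.05 m/s.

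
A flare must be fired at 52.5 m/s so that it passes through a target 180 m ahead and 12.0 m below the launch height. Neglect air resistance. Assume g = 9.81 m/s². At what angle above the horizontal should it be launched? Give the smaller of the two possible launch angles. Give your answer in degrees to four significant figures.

Trajectory: y = x tanθ − g x² (1 + tan²θ)/(2v₀²). With x = 180, y = −12.0, v₀ = 52.5, g = 9.81:
57.66 tan²θ − 180 tanθ + (45.66) = 0.
tanθ = [180 ± √(180² − 4 × 57.66 × (45.66))] / (2 × 57.66) = (180 ± 147.9) / 115.3, giving tanθ = 0.2785 or 2.843.
θ = 15.56° or 70.62°; the smaller is 15.56°.

15.56°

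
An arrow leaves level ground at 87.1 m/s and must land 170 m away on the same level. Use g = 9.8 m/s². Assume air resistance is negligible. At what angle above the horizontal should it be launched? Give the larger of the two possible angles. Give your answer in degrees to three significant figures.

R = v₀² sin 2θ / g gives sin 2θ = gR/v₀² = 9.80·170/87.1² = 0.2196.
2θ = 12.69° or 180° − 12.69° = 167.3°, so θ = 6.343° or 83.66°.
The larger angle is 83.66°.

83.7°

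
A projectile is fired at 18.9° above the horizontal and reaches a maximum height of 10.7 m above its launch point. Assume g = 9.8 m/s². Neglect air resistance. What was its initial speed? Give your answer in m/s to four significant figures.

44.71 m/s

At the peak v_y = 0, so v_y0 = √(2gH) = √(2 × 9.80 × 10.7) = 14.48 m/s.
v_y0 = v₀ sin θ ⇒ v₀ = 14.48 / sin 18.9° = 44.71 m/s.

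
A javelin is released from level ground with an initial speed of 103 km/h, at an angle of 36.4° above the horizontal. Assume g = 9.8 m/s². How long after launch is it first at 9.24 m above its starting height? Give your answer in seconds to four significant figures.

Convert: 103 km/h = 103/3.6 = 28.61 m/s.
vₓ = 28.61 cos 36.4° = 23.03 m/s; v_y0 = 28.61 sin 36.4° = 16.98 m/s.
Set y = v_y0 t − ½ g t² = 9.24: 4.900 t² − 16.98 t + 9.24 = 0.
t = [16.98 ± √(16.98² − 2·9.80·9.24)] / 9.80 = (16.98 ± 10.35) / 9.80, so t = 0.6762 s or t = 2.789 s.
The first (ascending) time is 0.6762 s.

0.6762 s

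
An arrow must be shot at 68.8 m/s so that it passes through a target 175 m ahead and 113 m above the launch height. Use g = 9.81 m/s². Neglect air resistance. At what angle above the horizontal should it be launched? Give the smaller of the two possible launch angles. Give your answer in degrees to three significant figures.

Trajectory: y = x tanθ − g x² (1 + tan²θ)/(2v₀²). With x = 175, y = 113, v₀ = 68.8, g = 9.81:
31.73 tan²θ − 175 tanθ + (144.7) = 0.
tanθ = [175 ± √(175² − 4 × 31.73 × (144.7))] / (2 × 31.73) = (175 ± 110.7) / 63.47, giving tanθ = 1.013 or 4.501.
θ = 45.38° or 77.47°; the smaller is 45.38°.

45.4°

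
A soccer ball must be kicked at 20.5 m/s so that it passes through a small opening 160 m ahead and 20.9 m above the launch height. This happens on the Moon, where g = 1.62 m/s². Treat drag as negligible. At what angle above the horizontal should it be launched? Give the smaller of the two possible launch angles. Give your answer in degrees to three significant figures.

27.6°

Trajectory: y = x tanθ − g x² (1 + tan²θ)/(2v₀²). With x = 160, y = 20.9, v₀ = 20.5, g = 1.62:
49.34 tan²θ − 160 tanθ + (70.24) = 0.
tanθ = [160 ± √(160² − 4 × 49.34 × (70.24))] / (2 × 49.34) = (160 ± 108.3) / 98.68, giving tanθ = 0.5235 or 2.719.
θ = 27.63° or 69.81°; the smaller is 27.63°.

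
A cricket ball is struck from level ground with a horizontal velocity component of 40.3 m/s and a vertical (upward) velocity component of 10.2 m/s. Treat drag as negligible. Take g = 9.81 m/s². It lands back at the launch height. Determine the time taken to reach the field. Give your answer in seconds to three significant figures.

2.08 s

It returns to y = 0 when t = 2 v_y0 / g = 2(10.20)/9.81 = 2.080 s.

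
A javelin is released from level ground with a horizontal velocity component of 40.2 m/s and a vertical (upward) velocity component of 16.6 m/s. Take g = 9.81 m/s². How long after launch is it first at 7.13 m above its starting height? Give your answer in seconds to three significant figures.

0.505 s

Set y = v_y0 t − ½ g t² = 7.13: 4.905 t² − 16.60 t + 7.13 = 0.
t = [16.60 ± √(16.60² − 2·9.81·7.13)] / 9.81 = (16.60 ± 11.65) / 9.81, so t = 0.5048 s or t = 2.879 s.
The first (ascending) time is 0.5048 s.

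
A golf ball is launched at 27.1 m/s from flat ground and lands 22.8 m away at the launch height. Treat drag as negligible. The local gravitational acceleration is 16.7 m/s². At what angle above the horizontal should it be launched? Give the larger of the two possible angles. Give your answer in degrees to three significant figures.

Level-ground range R = v₀² sin(2θ)/g ⇒ sin(2θ) = gR/v₀² = 16.7 × 22.8 / 27.1² = 0.5185.
2θ = 31.23° or 180° − 31.23° = 148.8°, so θ = 15.61° or 74.39°.
The larger angle is 74.39°.

74.4°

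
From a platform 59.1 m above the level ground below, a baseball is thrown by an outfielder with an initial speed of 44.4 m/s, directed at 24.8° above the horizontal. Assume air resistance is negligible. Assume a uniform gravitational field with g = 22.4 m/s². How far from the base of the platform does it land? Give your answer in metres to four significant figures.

132.0 m

Components: vₓ = 44.40 cos 24.8° = 40.31 m/s, v_y0 = 44.40 sin 24.8° = 18.62 m/s.
With up positive and y = 0 at the ground: y(t) = 59.1 + (18.62) t − 11.20 t². Setting y = 0 and taking the positive root: t = [18.62 + √(18.62² + 2·22.4·59.1)] / 22.4 = (18.62 + 54.72) / 22.4 = 3.274 s.
Horizontal distance: R = vₓ t = 40.31 × 3.274 = 132.0 m.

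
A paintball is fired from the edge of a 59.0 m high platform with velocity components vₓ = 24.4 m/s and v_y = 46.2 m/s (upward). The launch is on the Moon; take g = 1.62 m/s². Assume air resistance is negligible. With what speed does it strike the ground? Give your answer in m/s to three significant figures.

The projectile lands when y = 59.0 + (46.20) t − ½·1.62·t² = 0. Positive root: t = (46.20 + √(46.20² + 2·1.62·59.0)) / 1.62 = (46.20 + 48.22) / 1.62 = 58.29 s.
Vertical velocity at impact: v_y = v_y0 − g t = 46.20 − 1.62 × 58.29 = −48.22 m/s.
Speed: |v| = √(vₓ² + v_y²) = √(24.40² + 48.22²) = 54.05 m/s.

54.0 m/s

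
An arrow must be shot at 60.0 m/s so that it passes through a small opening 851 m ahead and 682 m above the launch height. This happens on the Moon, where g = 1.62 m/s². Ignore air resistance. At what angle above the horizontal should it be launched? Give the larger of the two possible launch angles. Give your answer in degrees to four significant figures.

Trajectory: y = x tanθ − g x² (1 + tan²θ)/(2v₀²). With x = 851, y = 682, v₀ = 60.0, g = 1.62:
162.9 tan²θ − 851 tanθ + (844.9) = 0.
tanθ = [851 ± √(851² − 4 × 162.9 × (844.9))] / (2 × 162.9) = (851 ± 416.5) / 325.9, giving tanθ = 1.333 or 3.889.
θ = 53.13° or 75.58°; the larger is 75.58°.

75.58°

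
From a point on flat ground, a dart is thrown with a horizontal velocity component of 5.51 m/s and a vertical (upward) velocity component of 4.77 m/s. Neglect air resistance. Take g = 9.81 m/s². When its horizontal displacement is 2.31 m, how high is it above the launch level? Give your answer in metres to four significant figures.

1.138 m

x = vₓ t ⇒ t = 2.31/5.510 = 0.4192 s.
Height: y = v_y0 t − ½ g t² = 4.770 × 0.4192 − 4.905 × 0.4192² = 2.000 − 0.8621 = 1.138 m.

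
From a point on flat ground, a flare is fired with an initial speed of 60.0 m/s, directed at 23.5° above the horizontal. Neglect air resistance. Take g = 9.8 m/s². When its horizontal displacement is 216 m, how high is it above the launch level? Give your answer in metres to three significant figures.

vₓ = 60.00 cos 23.5° = 55.02 m/s; v_y0 = 60.00 sin 23.5° = 23.92 m/s.
Time to reach x = 216 m: t = x/vₓ = 216/55.02 = 3.926 s.
Height: y = v_y0 t − ½ g t² = 23.92 × 3.926 − 4.900 × 3.926² = 93.92 − 75.51 = 18.41 m.

18.4 m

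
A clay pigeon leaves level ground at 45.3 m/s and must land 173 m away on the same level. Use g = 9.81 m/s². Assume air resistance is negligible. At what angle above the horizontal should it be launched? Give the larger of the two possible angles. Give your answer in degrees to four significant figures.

From R = (v₀²/g) sin 2θ: sin 2θ = 9.81 × 173 / 2052.1 = 0.8270.
2θ = 55.79° or 180° − 55.79° = 124.2°, so θ = 27.90° or 62.10°.
The larger angle is 62.10°.

62.10°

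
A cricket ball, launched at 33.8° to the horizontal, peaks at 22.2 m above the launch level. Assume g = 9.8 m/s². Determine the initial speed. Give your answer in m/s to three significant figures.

37.5 m/s

At the peak v_y = 0, so v_y0 = √(2gH) = √(2 × 9.80 × 22.2) = 20.86 m/s.
v_y0 = v₀ sin θ ⇒ v₀ = 20.86 / sin 33.8° = 37.50 m/s.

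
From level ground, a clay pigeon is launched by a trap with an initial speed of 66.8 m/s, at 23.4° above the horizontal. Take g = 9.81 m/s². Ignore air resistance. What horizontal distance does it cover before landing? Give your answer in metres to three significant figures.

332 m

Horizontal component vₓ = 66.80 cos 23.4° = 61.31 m/s; vertical v_y0 = 66.80 sin 23.4° = 26.53 m/s.
Flight time T = 2 v_y0 / g = 5.409 s.
Horizontal distance R = vₓ T = 61.31 × 5.409 = 331.6 m.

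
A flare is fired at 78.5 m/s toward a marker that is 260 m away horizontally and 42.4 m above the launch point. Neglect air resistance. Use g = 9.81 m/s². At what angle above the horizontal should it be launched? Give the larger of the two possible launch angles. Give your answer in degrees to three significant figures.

Trajectory: y = x tanθ − g x² (1 + tan²θ)/(2v₀²). With x = 260, y = 42.4, v₀ = 78.5, g = 9.81:
53.81 tan²θ − 260 tanθ + (96.21) = 0.
tanθ = [260 ± √(260² − 4 × 53.81 × (96.21))] / (2 × 53.81) = (260 ± 216.5) / 107.6, giving tanθ = 0.4038 or 4.428.
θ = 21.99° or 77.27°; the larger is 77.27°.

77.3°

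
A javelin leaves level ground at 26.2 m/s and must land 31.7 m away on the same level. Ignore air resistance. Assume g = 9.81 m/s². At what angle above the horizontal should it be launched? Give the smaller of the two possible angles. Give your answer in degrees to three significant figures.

13.5°

R = v₀² sin 2θ / g gives sin 2θ = gR/v₀² = 9.81·31.7/26.2² = 0.4530.
2θ = 26.94° or 180° − 26.94° = 153.1°, so θ = 13.47° or 76.53°.
The smaller angle is 13.47°.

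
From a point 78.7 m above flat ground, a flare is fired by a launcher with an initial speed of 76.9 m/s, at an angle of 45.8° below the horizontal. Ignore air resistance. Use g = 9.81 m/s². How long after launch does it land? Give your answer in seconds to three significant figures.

1.28 s

vₓ = 76.90 cos 45.8° = 53.61 m/s; v_y0 = −55.13 m/s (downward).
With up positive and y = 0 at the ground: y(t) = 78.7 + (−55.13) t − 4.905 t². Setting y = 0 and taking the positive root: t = [−55.13 + √(55.13² + 2·9.81·78.7)] / 9.81 = (−55.13 + 67.70) / 9.81 = 1.281 s.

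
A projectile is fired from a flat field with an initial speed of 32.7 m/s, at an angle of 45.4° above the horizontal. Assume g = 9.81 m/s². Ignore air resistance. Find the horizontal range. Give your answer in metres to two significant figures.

110 m

Resolve: vₓ = 32.70 cos 45.4° = 22.96 m/s and v_y0 = 32.70 sin 45.4° = 23.28 m/s.
Flight time T = 2 v_y0 / g = 4.747 s.
Range: R = vₓ T = 22.96 × 4.747 = 109.0 m.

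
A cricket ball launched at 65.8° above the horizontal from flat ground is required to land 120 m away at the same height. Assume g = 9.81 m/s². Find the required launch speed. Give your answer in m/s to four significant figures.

On level ground R = v₀² sin 2θ / g ⇒ v₀ = √(gR / sin 2θ).
v₀ = √(9.81 × 120 / sin 131.6°) = √(1177 / 0.7478) = √1574.2 = 39.68 m/s.

39.68 m/s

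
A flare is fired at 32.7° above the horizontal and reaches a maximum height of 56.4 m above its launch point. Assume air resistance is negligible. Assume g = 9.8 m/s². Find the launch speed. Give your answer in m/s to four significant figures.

61.54 m/s

At the peak v_y = 0, so v_y0 = √(2gH) = √(2 × 9.80 × 56.4) = 33.25 m/s.
v_y0 = v₀ sin θ ⇒ v₀ = 33.25 / sin 32.7° = 61.54 m/s.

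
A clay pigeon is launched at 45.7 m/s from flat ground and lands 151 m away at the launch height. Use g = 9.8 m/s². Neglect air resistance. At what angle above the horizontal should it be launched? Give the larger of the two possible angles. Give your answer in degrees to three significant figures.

From R = (v₀²/g) sin 2θ: sin 2θ = 9.80 × 151 / 2088.5 = 0.7086.
2θ = 45.12° or 180° − 45.12° = 134.9°, so θ = 22.56° or 67.44°.
The larger angle is 67.44°.

67.4°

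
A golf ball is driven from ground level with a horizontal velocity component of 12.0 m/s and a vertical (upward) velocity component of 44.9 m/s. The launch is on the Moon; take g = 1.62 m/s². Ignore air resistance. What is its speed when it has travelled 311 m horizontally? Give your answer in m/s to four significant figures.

At x = 311 m, t = x/vₓ = 311/12.00 = 25.92 s.
Vertical velocity there: v_y = v_y0 − g t = 44.90 − 1.62 × 25.92 = 2.915 m/s.
Speed: √(vₓ² + v_y²) = √(12.00² + 2.915²) = 12.35 m/s.

12.35 m/s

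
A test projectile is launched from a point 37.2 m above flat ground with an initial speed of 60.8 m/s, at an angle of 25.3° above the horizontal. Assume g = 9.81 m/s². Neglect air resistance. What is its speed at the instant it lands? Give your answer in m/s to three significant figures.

vₓ = 60.80 cos 25.3° = 54.97 m/s; v_y0 = 60.80 sin 25.3° = 25.98 m/s.
Vertical motion (up positive, ground at y = 0): 4.905 t² − (25.98) t − 37.2 = 0, so t = (25.98 + √(25.98² + 2·9.81·37.2)) / 9.81 = (25.98 + 37.48) / 9.81 = 6.470 s.
Vertical velocity at impact: v_y = v_y0 − g t = 25.98 − 9.81 × 6.470 = −37.48 m/s.
Speed: |v| = √(vₓ² + v_y²) = √(54.97² + 37.48²) = 66.53 m/s.

66.5 m/s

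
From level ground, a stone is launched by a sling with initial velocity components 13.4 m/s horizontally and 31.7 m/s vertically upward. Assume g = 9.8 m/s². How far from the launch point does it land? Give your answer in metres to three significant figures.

86.7 m

Flight time T = 2 v_y0 / g = 6.469 s.
Range: R = vₓ T = 13.40 × 6.469 = 86.69 m.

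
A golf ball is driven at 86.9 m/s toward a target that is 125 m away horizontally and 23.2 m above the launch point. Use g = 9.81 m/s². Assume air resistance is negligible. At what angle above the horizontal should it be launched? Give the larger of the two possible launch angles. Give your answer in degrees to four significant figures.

85.25°

Trajectory: y = x tanθ − g x² (1 + tan²θ)/(2v₀²). With x = 125, y = 23.2, v₀ = 86.9, g = 9.81:
10.15 tan²θ − 125 tanθ + (33.35) = 0.
tanθ = [125 ± √(125² − 4 × 10.15 × (33.35))] / (2 × 10.15) = (125 ± 119.5) / 20.30, giving tanθ = 0.2728 or 12.04.
θ = 15.26° or 85.25°; the larger is 85.25°.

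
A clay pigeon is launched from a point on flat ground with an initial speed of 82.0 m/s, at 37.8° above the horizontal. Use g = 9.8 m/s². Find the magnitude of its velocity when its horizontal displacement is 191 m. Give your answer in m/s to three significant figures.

Resolve: vₓ = 82.00 cos 37.8° = 64.79 m/s and v_y0 = 82.00 sin 37.8° = 50.26 m/s.
x = vₓ t ⇒ t = 191/64.79 = 2.948 s.
Vertical velocity there: v_y = v_y0 − g t = 50.26 − 9.80 × 2.948 = 21.37 m/s.
Speed: √(vₓ² + v_y²) = √(64.79² + 21.37²) = 68.23 m/s.

68.2 m/s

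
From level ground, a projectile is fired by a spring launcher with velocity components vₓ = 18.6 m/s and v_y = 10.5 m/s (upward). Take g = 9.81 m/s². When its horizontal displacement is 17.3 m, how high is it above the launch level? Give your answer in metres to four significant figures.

5.523 m

At x = 17.3 m, t = x/vₓ = 17.3/18.60 = 0.9301 s.
Height: y = v_y0 t − ½ g t² = 10.50 × 0.9301 − 4.905 × 0.9301² = 9.766 − 4.243 = 5.523 m.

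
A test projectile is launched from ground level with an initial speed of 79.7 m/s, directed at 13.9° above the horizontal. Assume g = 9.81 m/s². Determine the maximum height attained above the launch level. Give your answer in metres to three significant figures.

18.7 m

vₓ = 79.70 cos 13.9° = 77.37 m/s; v_y0 = 79.70 sin 13.9° = 19.15 m/s.
Peak height H = v_y0² / (2g) = 366.58 / 19.62 = 18.68 m.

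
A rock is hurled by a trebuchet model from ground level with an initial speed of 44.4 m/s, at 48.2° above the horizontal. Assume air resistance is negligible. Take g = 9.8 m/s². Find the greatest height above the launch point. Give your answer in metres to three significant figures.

55.9 m

Resolve: vₓ = 44.40 cos 48.2° = 29.59 m/s and v_y0 = 44.40 sin 48.2° = 33.10 m/s.
Peak height H = v_y0² / (2g) = 1095.6 / 19.60 = 55.90 m.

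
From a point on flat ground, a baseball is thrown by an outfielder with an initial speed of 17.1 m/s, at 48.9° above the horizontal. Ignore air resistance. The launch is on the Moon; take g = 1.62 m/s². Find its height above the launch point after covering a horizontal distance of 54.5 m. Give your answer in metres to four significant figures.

43.43 m

vₓ = 17.10 cos 48.9° = 11.24 m/s; v_y0 = 17.10 sin 48.9° = 12.89 m/s.
Time to reach x = 54.5 m: t = x/vₓ = 54.5/11.24 = 4.848 s.
Height: y = v_y0 t − ½ g t² = 12.89 × 4.848 − 0.8100 × 4.848² = 62.47 − 19.04 = 43.43 m.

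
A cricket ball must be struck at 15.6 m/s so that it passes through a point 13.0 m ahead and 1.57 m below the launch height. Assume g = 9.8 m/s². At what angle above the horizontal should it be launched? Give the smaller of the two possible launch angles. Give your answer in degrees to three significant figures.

Trajectory: y = x tanθ − g x² (1 + tan²θ)/(2v₀²). With x = 13.0, y = −1.57, v₀ = 15.6, g = 9.80:
3.403 tan²θ − 13.0 tanθ + (1.833) = 0.
tanθ = [13.0 ± √(13.0² − 4 × 3.403 × (1.833))] / (2 × 3.403) = (13.0 ± 12.00) / 6.806, giving tanθ = 0.1466 or 3.674.
θ = 8.341° or 74.77°; the smaller is 8.341°.

8.34°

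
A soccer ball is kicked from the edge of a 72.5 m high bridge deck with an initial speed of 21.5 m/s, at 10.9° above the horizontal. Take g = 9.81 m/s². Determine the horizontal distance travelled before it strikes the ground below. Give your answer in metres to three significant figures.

vₓ = 21.50 cos 10.9° = 21.11 m/s; v_y0 = 21.50 sin 10.9° = 4.066 m/s.
Vertical motion (up positive, ground at y = 0): 4.905 t² − (4.066) t − 72.5 = 0, so t = (4.066 + √(4.066² + 2·9.81·72.5)) / 9.81 = (4.066 + 37.93) / 9.81 = 4.281 s.
Horizontal distance: R = vₓ t = 21.11 × 4.281 = 90.39 m.

90.4 m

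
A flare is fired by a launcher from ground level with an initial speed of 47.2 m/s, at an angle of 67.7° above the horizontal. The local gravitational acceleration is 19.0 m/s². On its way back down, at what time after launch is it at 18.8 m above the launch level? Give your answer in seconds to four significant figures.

Resolve: vₓ = 47.20 cos 67.7° = 17.91 m/s and v_y0 = 47.20 sin 67.7° = 43.67 m/s.
Set y = v_y0 t − ½ g t² = 18.8: 9.500 t² − 43.67 t + 18.8 = 0.
Quadratic formula: t = (43.67 ± √1192.7) / 19.0 = (43.67 ± 34.53) / 19.0 → t = 0.4808 s or 4.116 s.
The descending-branch root is 4.116 s.

4.116 s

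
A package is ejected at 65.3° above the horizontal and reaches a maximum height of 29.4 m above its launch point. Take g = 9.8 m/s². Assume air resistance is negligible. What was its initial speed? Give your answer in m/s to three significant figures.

At the peak v_y = 0, so v_y0 = √(2gH) = √(2 × 9.80 × 29.4) = 24.00 m/s.
v_y0 = v₀ sin θ ⇒ v₀ = 24.00 / sin 65.3° = 26.42 m/s.

26.4 m/s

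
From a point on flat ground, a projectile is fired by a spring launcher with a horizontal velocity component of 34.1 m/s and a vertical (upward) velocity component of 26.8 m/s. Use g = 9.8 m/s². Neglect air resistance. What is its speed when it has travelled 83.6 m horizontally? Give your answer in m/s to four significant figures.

34.21 m/s

At x = 83.6 m, t = x/vₓ = 83.6/34.10 = 2.452 s.
Vertical velocity there: v_y = v_y0 − g t = 26.80 − 9.80 × 2.452 = 2.774 m/s.
Speed: √(vₓ² + v_y²) = √(34.10² + 2.774²) = 34.21 m/s.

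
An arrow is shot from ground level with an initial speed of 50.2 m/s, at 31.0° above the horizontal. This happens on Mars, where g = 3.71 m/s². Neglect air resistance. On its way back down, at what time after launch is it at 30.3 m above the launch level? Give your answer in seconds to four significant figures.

Resolve: vₓ = 50.20 cos 31.0° = 43.03 m/s and v_y0 = 50.20 sin 31.0° = 25.85 m/s.
Require v_y0 t − ½ g t² = 30.3, i.e. 1.855 t² − 25.85 t + 30.3 = 0.
t = [25.85 ± √(25.85² − 2·3.71·30.3)] / 3.71 = (25.85 ± 21.06) / 3.71, so t = 1.292 s or t = 12.65 s.
The descending-branch root is 12.65 s.

12.65 s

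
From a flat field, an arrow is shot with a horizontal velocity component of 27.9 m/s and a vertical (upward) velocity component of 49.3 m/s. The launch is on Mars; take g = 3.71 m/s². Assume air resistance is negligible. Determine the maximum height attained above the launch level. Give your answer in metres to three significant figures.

Peak height H = v_y0² / (2g) = 2430.5 / 7.420 = 327.6 m.

328 m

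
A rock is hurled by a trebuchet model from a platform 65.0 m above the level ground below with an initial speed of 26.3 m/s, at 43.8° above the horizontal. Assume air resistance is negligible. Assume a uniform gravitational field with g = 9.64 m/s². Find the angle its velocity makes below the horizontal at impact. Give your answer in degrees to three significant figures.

vₓ = 26.30 cos 43.8° = 18.98 m/s; v_y0 = 26.30 sin 43.8° = 18.20 m/s.
Vertical motion (up positive, ground at y = 0): 4.820 t² − (18.20) t − 65.0 = 0, so t = (18.20 + √(18.20² + 2·9.64·65.0)) / 9.64 = (18.20 + 39.81) / 9.64 = 6.018 s.
At impact: v_y = v_y0 − g t = −39.81 m/s; vₓ = 18.98 m/s.
Angle below horizontal: arctan(|v_y|/vₓ) = arctan(39.81/18.98) = 64.51°.

64.5°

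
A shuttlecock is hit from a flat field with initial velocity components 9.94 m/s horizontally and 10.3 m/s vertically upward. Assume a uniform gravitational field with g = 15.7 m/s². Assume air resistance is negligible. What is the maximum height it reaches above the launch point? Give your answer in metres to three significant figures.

Peak height H = v_y0² / (2g) = 106.09 / 31.40 = 3.379 m.

3.38 m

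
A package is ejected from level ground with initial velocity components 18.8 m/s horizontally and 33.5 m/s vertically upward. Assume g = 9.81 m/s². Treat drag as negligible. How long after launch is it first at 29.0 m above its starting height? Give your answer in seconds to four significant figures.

1.017 s

Set y = v_y0 t − ½ g t² = 29.0: 4.905 t² − 33.50 t + 29.0 = 0.
Quadratic formula: t = (33.50 ± √553.27) / 9.81 = (33.50 ± 23.52) / 9.81 → t = 1.017 s or 5.813 s.
The first (ascending) time is 1.017 s.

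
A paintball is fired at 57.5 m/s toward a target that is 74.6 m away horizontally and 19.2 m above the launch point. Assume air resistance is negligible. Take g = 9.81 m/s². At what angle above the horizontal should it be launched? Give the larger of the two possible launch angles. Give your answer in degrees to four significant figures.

Trajectory: y = x tanθ − g x² (1 + tan²θ)/(2v₀²). With x = 74.6, y = 19.2, v₀ = 57.5, g = 9.81:
8.256 tan²θ − 74.6 tanθ + (27.46) = 0.
tanθ = [74.6 ± √(74.6² − 4 × 8.256 × (27.46))] / (2 × 8.256) = (74.6 ± 68.25) / 16.51, giving tanθ = 0.3844 or 8.651.
θ = 21.03° or 83.41°; the larger is 83.41°.

83.41°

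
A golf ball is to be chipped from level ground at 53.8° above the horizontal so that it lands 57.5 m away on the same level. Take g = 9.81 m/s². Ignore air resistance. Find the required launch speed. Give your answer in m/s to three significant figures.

24.3 m/s

Level-ground range: R = v₀² sin(2θ)/g, so v₀ = √(gR / sin 2θ).
v₀ = √(9.81 × 57.5 / sin 107.6°) = √(564.1 / 0.9532) = √591.78 = 24.33 m/s.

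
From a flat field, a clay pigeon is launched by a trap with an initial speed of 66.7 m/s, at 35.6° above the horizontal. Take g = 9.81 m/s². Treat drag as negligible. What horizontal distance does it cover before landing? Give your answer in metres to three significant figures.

429 m

Components: vₓ = 66.70 cos 35.6° = 54.23 m/s, v_y0 = 66.70 sin 35.6° = 38.83 m/s.
Time aloft: T = 2 v_y0 / g = 2 × 38.83 / 9.81 = 7.916 s.
Range: R = vₓ T = 54.23 × 7.916 = 429.3 m.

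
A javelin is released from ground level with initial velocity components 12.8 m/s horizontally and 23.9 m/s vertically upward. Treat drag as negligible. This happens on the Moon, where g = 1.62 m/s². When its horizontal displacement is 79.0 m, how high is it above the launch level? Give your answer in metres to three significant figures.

At x = 79.0 m, t = x/vₓ = 79.0/12.80 = 6.172 s.
Height: y = v_y0 t − ½ g t² = 23.90 × 6.172 − 0.8100 × 6.172² = 147.5 − 30.85 = 116.7 m.

117 m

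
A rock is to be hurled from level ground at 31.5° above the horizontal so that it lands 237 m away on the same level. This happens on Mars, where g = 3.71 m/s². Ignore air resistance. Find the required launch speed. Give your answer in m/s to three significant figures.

Level-ground range: R = v₀² sin(2θ)/g, so v₀ = √(gR / sin 2θ).
v₀ = √(3.71 × 237 / sin 63.00°) = √(879.3 / 0.8910) = √986.83 = 31.41 m/s.

31.4 m/s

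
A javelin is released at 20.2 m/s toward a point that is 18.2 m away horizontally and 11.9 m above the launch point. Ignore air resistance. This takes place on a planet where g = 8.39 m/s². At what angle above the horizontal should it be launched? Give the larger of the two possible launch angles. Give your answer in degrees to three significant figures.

76.9°

Trajectory: y = x tanθ − g x² (1 + tan²θ)/(2v₀²). With x = 18.2, y = 11.9, v₀ = 20.2, g = 8.39:
3.405 tan²θ − 18.2 tanθ + (15.31) = 0.
tanθ = [18.2 ± √(18.2² − 4 × 3.405 × (15.31))] / (2 × 3.405) = (18.2 ± 11.08) / 6.811, giving tanθ = 1.045 or 4.299.
θ = 46.27° or 76.90°; the larger is 76.90°.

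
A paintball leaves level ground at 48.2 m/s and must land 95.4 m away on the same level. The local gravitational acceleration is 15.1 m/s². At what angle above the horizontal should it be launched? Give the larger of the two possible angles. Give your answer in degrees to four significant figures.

70.84°

From R = (v₀²/g) sin 2θ: sin 2θ = 15.1 × 95.4 / 2323.2 = 0.6201.
2θ = 38.32° or 180° − 38.32° = 141.7°, so θ = 19.16° or 70.84°.
The larger angle is 70.84°.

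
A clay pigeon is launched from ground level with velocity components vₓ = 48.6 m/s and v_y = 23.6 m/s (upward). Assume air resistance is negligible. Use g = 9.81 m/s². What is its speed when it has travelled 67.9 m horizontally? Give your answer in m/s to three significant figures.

49.6 m/s

x = vₓ t ⇒ t = 67.9/48.60 = 1.397 s.
Vertical velocity there: v_y = v_y0 − g t = 23.60 − 9.81 × 1.397 = 9.894 m/s.
Speed: √(vₓ² + v_y²) = √(48.60² + 9.894²) = 49.60 m/s.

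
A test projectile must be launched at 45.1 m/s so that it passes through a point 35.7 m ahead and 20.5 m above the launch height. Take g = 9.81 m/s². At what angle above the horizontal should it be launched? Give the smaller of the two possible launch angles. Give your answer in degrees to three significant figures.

35.1°

Trajectory: y = x tanθ − g x² (1 + tan²θ)/(2v₀²). With x = 35.7, y = 20.5, v₀ = 45.1, g = 9.81:
3.073 tan²θ − 35.7 tanθ + (23.57) = 0.
tanθ = [35.7 ± √(35.7² − 4 × 3.073 × (23.57))] / (2 × 3.073) = (35.7 ± 31.38) / 6.147, giving tanθ = 0.7028 or 10.91.
θ = 35.10° or 84.76°; the smaller is 35.10°.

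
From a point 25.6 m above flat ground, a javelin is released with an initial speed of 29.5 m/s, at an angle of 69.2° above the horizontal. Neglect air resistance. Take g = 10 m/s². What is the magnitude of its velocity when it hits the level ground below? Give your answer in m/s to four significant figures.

37.18 m/s

Components: vₓ = 29.50 cos 69.2° = 10.48 m/s, v_y0 = 29.50 sin 69.2° = 27.58 m/s.
Vertical motion (up positive, ground at y = 0): 5.000 t² − (27.58) t − 25.6 = 0, so t = (27.58 + √(27.58² + 2·10.0·25.6)) / 10.0 = (27.58 + 35.67) / 10.0 = 6.325 s.
Vertical velocity at impact: v_y = v_y0 − g t = 27.58 − 10.0 × 6.325 = −35.67 m/s.
Speed: |v| = √(vₓ² + v_y²) = √(10.48² + 35.67²) = 37.18 m/s.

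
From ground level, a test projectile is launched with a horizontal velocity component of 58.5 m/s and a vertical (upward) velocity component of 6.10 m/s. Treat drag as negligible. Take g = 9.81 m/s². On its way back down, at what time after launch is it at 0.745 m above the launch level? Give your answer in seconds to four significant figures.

1.106 s

Height y(t) = 6.100 t − 4.905 t² = 0.745 gives 4.905 t² − 6.100 t + 0.745 = 0.
Quadratic formula: t = (6.100 ± √22.593) / 9.81 = (6.100 ± 4.753) / 9.81 → t = 0.1373 s or 1.106 s.
The descending-branch root is 1.106 s.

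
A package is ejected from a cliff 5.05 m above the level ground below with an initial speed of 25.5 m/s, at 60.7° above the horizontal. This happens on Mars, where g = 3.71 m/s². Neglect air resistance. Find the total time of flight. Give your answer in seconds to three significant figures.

Horizontal component vₓ = 25.50 cos 60.7° = 12.48 m/s; vertical v_y0 = 25.50 sin 60.7° = 22.24 m/s.
The projectile lands when y = 5.05 + (22.24) t − ½·3.71·t² = 0. Positive root: t = (22.24 + √(22.24² + 2·3.71·5.05)) / 3.71 = (22.24 + 23.06) / 3.71 = 12.21 s.

12.2 s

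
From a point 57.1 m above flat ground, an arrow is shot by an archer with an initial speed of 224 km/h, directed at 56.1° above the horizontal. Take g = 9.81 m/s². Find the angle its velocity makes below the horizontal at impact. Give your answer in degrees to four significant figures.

Convert: 224 km/h = 224/3.6 = 62.22 m/s.
Horizontal component vₓ = 62.22 cos 56.1° = 34.70 m/s; vertical v_y0 = 62.22 sin 56.1° = 51.65 m/s.
Vertical motion (up positive, ground at y = 0): 4.905 t² − (51.65) t − 57.1 = 0, so t = (51.65 + √(51.65² + 2·9.81·57.1)) / 9.81 = (51.65 + 61.54) / 9.81 = 11.54 s.
At impact: v_y = v_y0 − g t = −61.54 m/s; vₓ = 34.70 m/s.
Angle below horizontal: arctan(|v_y|/vₓ) = arctan(61.54/34.70) = 60.58°.

60.58°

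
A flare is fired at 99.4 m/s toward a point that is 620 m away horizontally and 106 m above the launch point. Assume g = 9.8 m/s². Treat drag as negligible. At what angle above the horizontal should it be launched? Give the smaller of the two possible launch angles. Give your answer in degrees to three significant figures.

30.2°

Trajectory: y = x tanθ − g x² (1 + tan²θ)/(2v₀²). With x = 620, y = 106, v₀ = 99.4, g = 9.80:
190.6 tan²θ − 620 tanθ + (296.6) = 0.
tanθ = [620 ± √(620² − 4 × 190.6 × (296.6))] / (2 × 190.6) = (620 ± 397.7) / 381.3, giving tanθ = 0.5829 or 2.669.
θ = 30.24° or 69.46°; the smaller is 30.24°.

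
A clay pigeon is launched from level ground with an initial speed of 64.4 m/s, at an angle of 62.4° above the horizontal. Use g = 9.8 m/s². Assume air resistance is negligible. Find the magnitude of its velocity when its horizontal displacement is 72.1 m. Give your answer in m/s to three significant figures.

Components: vₓ = 64.40 cos 62.4° = 29.84 m/s, v_y0 = 64.40 sin 62.4° = 57.07 m/s.
x = vₓ t ⇒ t = 72.1/29.84 = 2.417 s.
Vertical velocity there: v_y = v_y0 − g t = 57.07 − 9.80 × 2.417 = 33.39 m/s.
Speed: √(vₓ² + v_y²) = √(29.84² + 33.39²) = 44.78 m/s.

44.8 m/s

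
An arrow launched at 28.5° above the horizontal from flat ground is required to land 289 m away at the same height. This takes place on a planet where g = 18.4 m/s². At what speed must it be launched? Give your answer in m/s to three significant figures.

On level ground R = v₀² sin 2θ / g ⇒ v₀ = √(gR / sin 2θ).
v₀ = √(18.4 × 289 / sin 57.00°) = √(5318 / 0.8387) = √6340.5 = 79.63 m/s.

79.6 m/s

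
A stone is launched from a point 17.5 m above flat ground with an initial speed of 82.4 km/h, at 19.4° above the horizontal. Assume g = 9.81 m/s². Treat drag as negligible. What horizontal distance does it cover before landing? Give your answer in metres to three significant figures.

60.8 m

Convert: 82.4 km/h = 82.4/3.6 = 22.89 m/s.
vₓ = 22.89 cos 19.4° = 21.59 m/s; v_y0 = 22.89 sin 19.4° = 7.603 m/s.
The projectile lands when y = 17.5 + (7.603) t − ½·9.81·t² = 0. Positive root: t = (7.603 + √(7.603² + 2·9.81·17.5)) / 9.81 = (7.603 + 20.03) / 9.81 = 2.817 s.
Horizontal distance: R = vₓ t = 21.59 × 2.817 = 60.81 m.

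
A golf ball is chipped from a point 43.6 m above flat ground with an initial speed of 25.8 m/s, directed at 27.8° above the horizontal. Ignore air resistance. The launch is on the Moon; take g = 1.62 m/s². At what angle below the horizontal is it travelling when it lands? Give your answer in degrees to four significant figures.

vₓ = 25.80 cos 27.8° = 22.82 m/s; v_y0 = 25.80 sin 27.8° = 12.03 m/s.
With up positive and y = 0 at the ground: y(t) = 43.6 + (12.03) t − 0.8100 t². Setting y = 0 and taking the positive root: t = [12.03 + √(12.03² + 2·1.62·43.6)] / 1.62 = (12.03 + 16.91) / 1.62 = 17.87 s.
At impact: v_y = v_y0 − g t = −16.91 m/s; vₓ = 22.82 m/s.
Angle below horizontal: arctan(|v_y|/vₓ) = arctan(16.91/22.82) = 36.54°.

36.54°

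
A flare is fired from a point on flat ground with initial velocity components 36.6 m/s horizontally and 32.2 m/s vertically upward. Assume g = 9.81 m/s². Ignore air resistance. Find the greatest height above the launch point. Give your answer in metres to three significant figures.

52.8 m

Peak height H = v_y0² / (2g) = 1036.8 / 19.62 = 52.85 m.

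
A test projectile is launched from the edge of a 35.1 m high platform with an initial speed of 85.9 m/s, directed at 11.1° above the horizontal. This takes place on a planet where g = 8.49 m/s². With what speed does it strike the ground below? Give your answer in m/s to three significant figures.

Resolve: vₓ = 85.90 cos 11.1° = 84.29 m/s and v_y0 = 85.90 sin 11.1° = 16.54 m/s.
Vertical motion (up positive, ground at y = 0): 4.245 t² − (16.54) t − 35.1 = 0, so t = (16.54 + √(16.54² + 2·8.49·35.1)) / 8.49 = (16.54 + 29.49) / 8.49 = 5.421 s.
Vertical velocity at impact: v_y = v_y0 − g t = 16.54 − 8.49 × 5.421 = −29.49 m/s.
Speed: |v| = √(vₓ² + v_y²) = √(84.29² + 29.49²) = 89.30 m/s.

89.3 m/s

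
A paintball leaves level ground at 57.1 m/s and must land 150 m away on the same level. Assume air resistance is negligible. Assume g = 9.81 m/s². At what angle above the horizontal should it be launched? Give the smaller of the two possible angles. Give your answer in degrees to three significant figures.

13.4°

Level-ground range R = v₀² sin(2θ)/g ⇒ sin(2θ) = gR/v₀² = 9.81 × 150 / 57.1² = 0.4513.
2θ = 26.83° or 180° − 26.83° = 153.2°, so θ = 13.41° or 76.59°.
The smaller angle is 13.41°.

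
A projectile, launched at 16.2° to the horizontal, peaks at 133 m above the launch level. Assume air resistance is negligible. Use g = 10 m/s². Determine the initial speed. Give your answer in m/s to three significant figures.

At the peak v_y = 0, so v_y0 = √(2gH) = √(2 × 10.0 × 133) = 51.58 m/s.
v_y0 = v₀ sin θ ⇒ v₀ = 51.58 / sin 16.2° = 184.9 m/s.

185 m/s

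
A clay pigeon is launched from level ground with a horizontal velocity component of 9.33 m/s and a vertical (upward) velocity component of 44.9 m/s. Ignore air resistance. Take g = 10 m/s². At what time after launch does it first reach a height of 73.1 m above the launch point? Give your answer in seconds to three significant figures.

2.14 s

Set y = v_y0 t − ½ g t² = 73.1: 5.000 t² − 44.90 t + 73.1 = 0.
Quadratic formula: t = (44.90 ± √554.01) / 10.0 = (44.90 ± 23.54) / 10.0 → t = 2.136 s or 6.844 s.
The first (ascending) time is 2.136 s.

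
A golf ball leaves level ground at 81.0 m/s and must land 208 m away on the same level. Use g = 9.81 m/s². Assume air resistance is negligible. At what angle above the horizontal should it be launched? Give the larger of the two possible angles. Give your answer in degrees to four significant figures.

80.94°

R = v₀² sin 2θ / g gives sin 2θ = gR/v₀² = 9.81·208/81.0² = 0.3110.
2θ = 18.12° or 180° − 18.12° = 161.9°, so θ = 9.060° or 80.94°.
The larger angle is 80.94°.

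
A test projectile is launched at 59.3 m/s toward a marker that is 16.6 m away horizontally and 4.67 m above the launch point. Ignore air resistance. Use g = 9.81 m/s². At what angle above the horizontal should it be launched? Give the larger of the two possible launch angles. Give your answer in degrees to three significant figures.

Trajectory: y = x tanθ − g x² (1 + tan²θ)/(2v₀²). With x = 16.6, y = 4.67, v₀ = 59.3, g = 9.81:
0.3844 tan²θ − 16.6 tanθ + (5.054) = 0.
tanθ = [16.6 ± √(16.6² − 4 × 0.3844 × (5.054))] / (2 × 0.3844) = (16.6 ± 16.36) / 0.7687, giving tanθ = 0.3067 or 42.88.
θ = 17.05° or 88.66°; the larger is 88.66°.

88.7°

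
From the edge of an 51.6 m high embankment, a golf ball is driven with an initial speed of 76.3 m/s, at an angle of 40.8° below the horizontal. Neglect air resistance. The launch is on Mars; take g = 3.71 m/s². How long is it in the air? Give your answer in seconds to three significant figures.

0.998 s

Horizontal component vₓ = 76.30 cos 40.8° = 57.76 m/s; vertical v_y0 = −49.86 m/s (downward).
Vertical motion (up positive, ground at y = 0): 1.855 t² − (−49.86) t − 51.6 = 0, so t = (−49.86 + √(49.86² + 2·3.71·51.6)) / 3.71 = (−49.86 + 53.56) / 3.71 = 0.9979 s.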